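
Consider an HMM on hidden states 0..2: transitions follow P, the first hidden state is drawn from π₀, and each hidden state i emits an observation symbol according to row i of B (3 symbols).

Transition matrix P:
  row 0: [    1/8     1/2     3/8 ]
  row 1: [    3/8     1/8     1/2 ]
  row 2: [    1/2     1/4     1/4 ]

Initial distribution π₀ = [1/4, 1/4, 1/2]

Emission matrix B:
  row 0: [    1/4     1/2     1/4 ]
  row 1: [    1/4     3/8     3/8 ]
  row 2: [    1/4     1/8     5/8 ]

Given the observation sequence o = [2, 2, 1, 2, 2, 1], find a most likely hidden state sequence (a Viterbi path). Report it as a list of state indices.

t=0: δ = [6.250e-02, 9.375e-02, 3.125e-01]  (obs o_0=2)
t=1: δ = [3.906e-02, 2.930e-02, 4.883e-02]  ψ = [2, 2, 2]  (obs o_1=2)
t=2: δ = [1.221e-02, 7.324e-03, 1.831e-03]  ψ = [2, 0, 0]  (obs o_2=1)
t=3: δ = [6.866e-04, 2.289e-03, 2.861e-03]  ψ = [1, 0, 0]  (obs o_3=2)
t=4: δ = [3.576e-04, 2.682e-04, 7.153e-04]  ψ = [2, 2, 1]  (obs o_4=2)
t=5: δ = [1.788e-04, 6.706e-05, 2.235e-05]  ψ = [2, 0, 2]  (obs o_5=1)
backtrack: best end state = 0; path = [2, 2, 0, 1, 2, 0]

path = [2, 2, 0, 1, 2, 0]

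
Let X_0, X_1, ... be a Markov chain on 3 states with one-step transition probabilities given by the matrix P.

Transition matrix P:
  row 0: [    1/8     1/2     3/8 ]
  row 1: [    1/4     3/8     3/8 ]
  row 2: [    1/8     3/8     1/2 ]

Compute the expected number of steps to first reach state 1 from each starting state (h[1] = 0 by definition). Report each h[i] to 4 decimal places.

First-step conditioning: h[1] = 0; for i ≠ 1, h[i] = 1 + Σ_k P[i][k]·h[k].
  h[0] = 1 + 1/8·h[0] + 3/8·h[2]
  h[2] = 1 + 1/8·h[0] + 1/2·h[2]
Solving the 2×2 linear system over states ≠ 1 gives exactly h = [56/25, 0, 64/25] (h[1] = 0 is the target).

h = [2.2400, 0.0000, 2.5600]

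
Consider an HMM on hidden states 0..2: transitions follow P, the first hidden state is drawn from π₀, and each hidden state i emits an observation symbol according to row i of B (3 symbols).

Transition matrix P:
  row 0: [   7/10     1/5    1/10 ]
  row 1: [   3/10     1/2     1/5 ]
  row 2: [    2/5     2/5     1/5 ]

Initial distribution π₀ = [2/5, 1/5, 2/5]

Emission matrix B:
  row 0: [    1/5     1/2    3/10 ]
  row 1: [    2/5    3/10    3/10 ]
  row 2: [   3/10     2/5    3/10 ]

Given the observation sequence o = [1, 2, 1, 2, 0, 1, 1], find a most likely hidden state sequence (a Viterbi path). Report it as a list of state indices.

t=0: δ = [2.000e-01, 6.000e-02, 1.600e-01]  (obs o_0=1)
t=1: δ = [4.200e-02, 1.920e-02, 9.600e-03]  ψ = [0, 2, 2]  (obs o_1=2)
t=2: δ = [1.470e-02, 2.880e-03, 1.680e-03]  ψ = [0, 1, 0]  (obs o_2=1)
t=3: δ = [3.087e-03, 8.820e-04, 4.410e-04]  ψ = [0, 0, 0]  (obs o_3=2)
t=4: δ = [4.322e-04, 2.470e-04, 9.261e-05]  ψ = [0, 0, 0]  (obs o_4=0)
t=5: δ = [1.513e-04, 3.704e-05, 1.976e-05]  ψ = [0, 1, 1]  (obs o_5=1)
t=6: δ = [5.294e-05, 9.076e-06, 6.051e-06]  ψ = [0, 0, 0]  (obs o_6=1)
backtrack: best end state = 0; path = [0, 0, 0, 0, 0, 0, 0]

path = [0, 0, 0, 0, 0, 0, 0]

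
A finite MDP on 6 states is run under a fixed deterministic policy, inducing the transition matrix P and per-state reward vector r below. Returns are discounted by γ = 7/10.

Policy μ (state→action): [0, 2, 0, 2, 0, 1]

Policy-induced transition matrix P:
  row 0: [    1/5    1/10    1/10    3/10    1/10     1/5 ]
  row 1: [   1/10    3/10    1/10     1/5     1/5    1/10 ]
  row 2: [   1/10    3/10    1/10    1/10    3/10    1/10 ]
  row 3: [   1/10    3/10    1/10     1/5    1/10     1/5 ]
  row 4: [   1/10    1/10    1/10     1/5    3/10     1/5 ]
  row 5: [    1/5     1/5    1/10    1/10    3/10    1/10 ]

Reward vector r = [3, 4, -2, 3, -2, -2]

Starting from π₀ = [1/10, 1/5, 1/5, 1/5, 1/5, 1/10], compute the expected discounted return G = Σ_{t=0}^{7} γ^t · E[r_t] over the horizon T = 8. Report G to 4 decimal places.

t=0: π = [0.1000, 0.2000, 0.2000, 0.2000, 0.2000, 0.1000], E[r] = 0.7000, γ^t·E[r] = 0.700000, running G = 0.700000
t=1: π = [0.1200, 0.2300, 0.1000, 0.1800, 0.2200, 0.1500], E[r] = 0.8800, γ^t·E[r] = 0.616000, running G = 1.316000
t=2: π = [0.1270, 0.2170, 0.1000, 0.1870, 0.2170, 0.1520], E[r] = 0.8720, γ^t·E[r] = 0.427280, running G = 1.743280
t=3: π = [0.1279, 0.2160, 0.1000, 0.1875, 0.2155, 0.1531], E[r] = 0.8730, γ^t·E[r] = 0.299439, running G = 2.042719
t=4: π = [0.1281, 0.2160, 0.1000, 0.1875, 0.2153, 0.1531], E[r] = 0.8740, γ^t·E[r] = 0.209838, running G = 2.252557
t=5: π = [0.1281, 0.2160, 0.1000, 0.1875, 0.2153, 0.1531], E[r] = 0.8741, γ^t·E[r] = 0.146917, running G = 2.399474
t=6: π = [0.1281, 0.2160, 0.1000, 0.1875, 0.2153, 0.1531], E[r] = 0.8742, γ^t·E[r] = 0.102847, running G = 2.502321
t=7: π = [0.1281, 0.2160, 0.1000, 0.1875, 0.2153, 0.1531], E[r] = 0.8742, γ^t·E[r] = 0.071993, running G = 2.574314

G = 2.5743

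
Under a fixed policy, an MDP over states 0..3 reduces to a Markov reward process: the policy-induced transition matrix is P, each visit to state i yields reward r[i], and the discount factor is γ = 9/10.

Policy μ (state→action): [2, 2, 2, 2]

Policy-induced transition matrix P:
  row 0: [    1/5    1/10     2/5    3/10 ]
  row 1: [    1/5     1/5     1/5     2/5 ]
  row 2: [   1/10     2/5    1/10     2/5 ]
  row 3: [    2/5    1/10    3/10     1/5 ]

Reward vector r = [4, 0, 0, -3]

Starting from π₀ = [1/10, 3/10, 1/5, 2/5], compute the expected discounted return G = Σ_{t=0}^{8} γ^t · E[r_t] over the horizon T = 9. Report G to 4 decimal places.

G = -0.6608

t=0: π = [0.1000, 0.3000, 0.2000, 0.4000], E[r] = -0.8000, γ^t·E[r] = -0.800000, running G = -0.800000
t=1: π = [0.2600, 0.1900, 0.2400, 0.3100], E[r] = 0.1100, γ^t·E[r] = 0.099000, running G = -0.701000
t=2: π = [0.2380, 0.1910, 0.2590, 0.3120], E[r] = 0.0160, γ^t·E[r] = 0.012960, running G = -0.688040
t=3: π = [0.2365, 0.1968, 0.2529, 0.3138], E[r] = 0.0046, γ^t·E[r] = 0.003353, running G = -0.684687
t=4: π = [0.2375, 0.1956, 0.2534, 0.3136], E[r] = 0.0091, γ^t·E[r] = 0.005977, running G = -0.678710
t=5: π = [0.2374, 0.1956, 0.2535, 0.3135], E[r] = 0.0089, γ^t·E[r] = 0.005262, running G = -0.673448
t=6: π = [0.2374, 0.1956, 0.2535, 0.3136], E[r] = 0.0088, γ^t·E[r] = 0.004654, running G = -0.668794
t=7: π = [0.2374, 0.1956, 0.2535, 0.3136], E[r] = 0.0088, γ^t·E[r] = 0.004206, running G = -0.664588
t=8: π = [0.2374, 0.1956, 0.2535, 0.3136], E[r] = 0.0088, γ^t·E[r] = 0.003785, running G = -0.660804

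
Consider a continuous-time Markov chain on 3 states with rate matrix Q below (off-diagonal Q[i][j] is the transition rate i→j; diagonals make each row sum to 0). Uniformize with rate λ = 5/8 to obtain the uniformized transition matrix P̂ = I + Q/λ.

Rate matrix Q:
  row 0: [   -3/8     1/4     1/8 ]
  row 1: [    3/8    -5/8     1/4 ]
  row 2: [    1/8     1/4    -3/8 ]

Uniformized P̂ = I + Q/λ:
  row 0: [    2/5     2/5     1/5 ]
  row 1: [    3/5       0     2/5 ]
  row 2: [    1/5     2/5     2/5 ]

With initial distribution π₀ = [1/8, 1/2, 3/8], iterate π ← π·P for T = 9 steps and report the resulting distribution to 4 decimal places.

t=0: π = [0.1250, 0.5000, 0.3750]
t=1: π = [0.4250, 0.2000, 0.3750]
t=2: π = [0.3650, 0.3200, 0.3150]
t=3: π = [0.4010, 0.2720, 0.3270]
t=4: π = [0.3890, 0.2912, 0.3198]
t=5: π = [0.3943, 0.2835, 0.3222]
t=6: π = [0.3923, 0.2866, 0.3211]
t=7: π = [0.3931, 0.2854, 0.3215]
t=8: π = [0.3928, 0.2859, 0.3214]
t=9: π = [0.3929, 0.2857, 0.3214]

π = [0.3929, 0.2857, 0.3214]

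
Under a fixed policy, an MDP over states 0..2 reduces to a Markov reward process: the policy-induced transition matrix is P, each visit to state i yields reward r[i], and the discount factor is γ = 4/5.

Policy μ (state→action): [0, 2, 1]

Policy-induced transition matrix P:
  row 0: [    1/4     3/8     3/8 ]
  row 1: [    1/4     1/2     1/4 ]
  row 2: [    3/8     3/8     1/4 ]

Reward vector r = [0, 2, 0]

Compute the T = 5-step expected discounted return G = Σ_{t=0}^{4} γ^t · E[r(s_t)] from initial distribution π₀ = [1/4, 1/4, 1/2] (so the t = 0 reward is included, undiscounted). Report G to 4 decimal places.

G = 2.4846

t=0: π = [0.2500, 0.2500, 0.5000], E[r] = 0.5000, γ^t·E[r] = 0.500000, running G = 0.500000
t=1: π = [0.3125, 0.4063, 0.2813], E[r] = 0.8125, γ^t·E[r] = 0.650000, running G = 1.150000
t=2: π = [0.2852, 0.4258, 0.2891], E[r] = 0.8516, γ^t·E[r] = 0.545000, running G = 1.695000
t=3: π = [0.2861, 0.4282, 0.2856], E[r] = 0.8564, γ^t·E[r] = 0.438500, running G = 2.133500
t=4: π = [0.2857, 0.4285, 0.2858], E[r] = 0.8571, γ^t·E[r] = 0.351050, running G = 2.484550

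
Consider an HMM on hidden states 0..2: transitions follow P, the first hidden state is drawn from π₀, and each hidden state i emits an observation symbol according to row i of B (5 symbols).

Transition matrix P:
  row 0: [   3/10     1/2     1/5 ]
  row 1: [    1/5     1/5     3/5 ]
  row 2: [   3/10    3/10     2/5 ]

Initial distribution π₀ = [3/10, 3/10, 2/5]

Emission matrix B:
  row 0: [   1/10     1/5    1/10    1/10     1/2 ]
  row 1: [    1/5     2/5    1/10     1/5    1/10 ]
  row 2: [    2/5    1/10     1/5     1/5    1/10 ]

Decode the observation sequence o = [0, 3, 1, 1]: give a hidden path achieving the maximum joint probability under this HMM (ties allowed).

t=0: δ = [3.000e-02, 6.000e-02, 1.600e-01]  (obs o_0=0)
t=1: δ = [4.800e-03, 9.600e-03, 1.280e-02]  ψ = [2, 2, 2]  (obs o_1=3)
t=2: δ = [7.680e-04, 1.536e-03, 5.760e-04]  ψ = [2, 2, 1]  (obs o_2=1)
t=3: δ = [6.144e-05, 1.536e-04, 9.216e-05]  ψ = [1, 0, 1]  (obs o_3=1)
backtrack: best end state = 1; path = [2, 2, 0, 1]

path = [2, 2, 0, 1]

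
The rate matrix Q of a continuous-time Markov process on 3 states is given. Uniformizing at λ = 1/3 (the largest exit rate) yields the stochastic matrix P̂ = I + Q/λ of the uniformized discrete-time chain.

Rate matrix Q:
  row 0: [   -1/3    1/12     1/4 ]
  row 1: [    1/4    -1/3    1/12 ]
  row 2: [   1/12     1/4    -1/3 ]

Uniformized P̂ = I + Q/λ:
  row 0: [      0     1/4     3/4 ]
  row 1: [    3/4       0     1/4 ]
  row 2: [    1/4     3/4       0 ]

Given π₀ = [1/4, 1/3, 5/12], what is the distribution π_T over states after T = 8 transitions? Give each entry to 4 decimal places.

π = [0.3298, 0.3352, 0.3349]

t=0: π = [0.2500, 0.3333, 0.4167]
t=1: π = [0.3542, 0.3750, 0.2708]
t=2: π = [0.3490, 0.2917, 0.3594]
t=3: π = [0.3086, 0.3568, 0.3346]
t=4: π = [0.3512, 0.3281, 0.3206]
t=5: π = [0.3263, 0.3283, 0.3455]
t=6: π = [0.3326, 0.3407, 0.3268]
t=7: π = [0.3372, 0.3282, 0.3346]
t=8: π = [0.3298, 0.3352, 0.3349]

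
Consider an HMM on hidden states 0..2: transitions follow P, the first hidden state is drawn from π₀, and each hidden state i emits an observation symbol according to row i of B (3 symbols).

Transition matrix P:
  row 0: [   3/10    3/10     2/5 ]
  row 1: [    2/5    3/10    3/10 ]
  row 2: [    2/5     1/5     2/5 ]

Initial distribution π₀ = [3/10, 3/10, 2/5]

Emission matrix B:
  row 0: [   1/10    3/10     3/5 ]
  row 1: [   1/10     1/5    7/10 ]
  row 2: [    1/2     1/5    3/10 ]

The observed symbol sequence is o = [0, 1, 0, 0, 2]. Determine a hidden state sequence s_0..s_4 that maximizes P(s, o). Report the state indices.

path = [2, 0, 2, 2, 0]

t=0: δ = [3.000e-02, 3.000e-02, 2.000e-01]  (obs o_0=0)
t=1: δ = [2.400e-02, 8.000e-03, 1.600e-02]  ψ = [2, 2, 2]  (obs o_1=1)
t=2: δ = [7.200e-04, 7.200e-04, 4.800e-03]  ψ = [0, 0, 0]  (obs o_2=0)
t=3: δ = [1.920e-04, 9.600e-05, 9.600e-04]  ψ = [2, 2, 2]  (obs o_3=0)
t=4: δ = [2.304e-04, 1.344e-04, 1.152e-04]  ψ = [2, 2, 2]  (obs o_4=2)
backtrack: best end state = 0; path = [2, 0, 2, 2, 0]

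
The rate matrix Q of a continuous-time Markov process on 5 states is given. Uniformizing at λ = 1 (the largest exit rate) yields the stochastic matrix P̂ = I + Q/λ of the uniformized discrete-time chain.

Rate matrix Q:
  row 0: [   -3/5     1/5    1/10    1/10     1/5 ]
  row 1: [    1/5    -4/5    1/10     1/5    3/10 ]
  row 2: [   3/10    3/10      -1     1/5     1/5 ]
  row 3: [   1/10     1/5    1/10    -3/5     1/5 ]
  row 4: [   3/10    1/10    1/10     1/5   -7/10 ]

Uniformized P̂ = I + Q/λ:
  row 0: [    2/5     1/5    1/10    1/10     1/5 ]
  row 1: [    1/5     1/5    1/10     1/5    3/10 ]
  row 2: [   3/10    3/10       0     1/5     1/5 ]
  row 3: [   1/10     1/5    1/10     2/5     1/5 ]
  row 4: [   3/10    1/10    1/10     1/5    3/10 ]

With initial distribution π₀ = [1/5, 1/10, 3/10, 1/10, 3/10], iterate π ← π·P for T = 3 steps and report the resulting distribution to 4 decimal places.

t=0: π = [0.2000, 0.1000, 0.3000, 0.1000, 0.3000]
t=1: π = [0.2900, 0.2000, 0.0700, 0.2000, 0.2400]
t=2: π = [0.2690, 0.1830, 0.0930, 0.2110, 0.2440]
t=3: π = [0.2664, 0.1849, 0.0907, 0.2153, 0.2427]

π = [0.2664, 0.1849, 0.0907, 0.2153, 0.2427]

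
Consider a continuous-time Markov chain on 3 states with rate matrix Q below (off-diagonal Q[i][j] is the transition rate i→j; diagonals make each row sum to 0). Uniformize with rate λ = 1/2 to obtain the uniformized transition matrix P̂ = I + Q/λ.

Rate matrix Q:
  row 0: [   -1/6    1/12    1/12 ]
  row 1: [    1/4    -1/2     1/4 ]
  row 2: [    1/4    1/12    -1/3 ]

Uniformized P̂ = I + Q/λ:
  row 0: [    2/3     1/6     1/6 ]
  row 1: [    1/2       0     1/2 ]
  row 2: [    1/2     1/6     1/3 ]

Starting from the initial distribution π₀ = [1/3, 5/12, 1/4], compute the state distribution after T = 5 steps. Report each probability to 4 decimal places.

t=0: π = [0.3333, 0.4167, 0.2500]
t=1: π = [0.5556, 0.0972, 0.3472]
t=2: π = [0.5926, 0.1505, 0.2569]
t=3: π = [0.5988, 0.1416, 0.2596]
t=4: π = [0.5998, 0.1431, 0.2571]
t=5: π = [0.6000, 0.1428, 0.2572]

π = [0.6000, 0.1428, 0.2572]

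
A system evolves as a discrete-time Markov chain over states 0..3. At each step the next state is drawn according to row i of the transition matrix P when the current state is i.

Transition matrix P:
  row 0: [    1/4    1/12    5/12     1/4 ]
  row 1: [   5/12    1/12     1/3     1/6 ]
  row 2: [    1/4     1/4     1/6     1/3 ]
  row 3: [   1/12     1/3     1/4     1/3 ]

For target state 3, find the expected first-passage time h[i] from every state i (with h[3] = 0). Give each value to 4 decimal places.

First-step conditioning: h[3] = 0; for i ≠ 3, h[i] = 1 + Σ_k P[i][k]·h[k].
  h[0] = 1 + 1/4·h[0] + 1/12·h[1] + 5/12·h[2]
  h[1] = 1 + 5/12·h[0] + 1/12·h[1] + 1/3·h[2]
  h[2] = 1 + 1/4·h[0] + 1/4·h[1] + 1/6·h[2]
Solving the 3×3 linear system over states ≠ 3 gives exactly h = [546/145, 594/145, 516/145, 0] (h[3] = 0 is the target).

h = [3.7655, 4.0966, 3.5586, 0.0000]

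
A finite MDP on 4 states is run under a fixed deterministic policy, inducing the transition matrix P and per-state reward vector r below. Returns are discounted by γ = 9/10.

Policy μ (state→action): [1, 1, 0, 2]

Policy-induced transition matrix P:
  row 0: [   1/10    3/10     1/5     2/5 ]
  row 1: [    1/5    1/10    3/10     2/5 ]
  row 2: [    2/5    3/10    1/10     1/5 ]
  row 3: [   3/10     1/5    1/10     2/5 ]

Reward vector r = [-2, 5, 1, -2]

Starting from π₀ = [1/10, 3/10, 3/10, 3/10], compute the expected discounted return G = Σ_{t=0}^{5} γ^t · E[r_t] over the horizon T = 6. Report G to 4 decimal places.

G = 1.1246

t=0: π = [0.1000, 0.3000, 0.3000, 0.3000], E[r] = 1.0000, γ^t·E[r] = 1.000000, running G = 1.000000
t=1: π = [0.2800, 0.2100, 0.1700, 0.3400], E[r] = -0.0200, γ^t·E[r] = -0.018000, running G = 0.982000
t=2: π = [0.2400, 0.2240, 0.1700, 0.3660], E[r] = 0.0780, γ^t·E[r] = 0.063180, running G = 1.045180
t=3: π = [0.2466, 0.2186, 0.1688, 0.3660], E[r] = 0.0366, γ^t·E[r] = 0.026681, running G = 1.071861
t=4: π = [0.2457, 0.2197, 0.1684, 0.3662], E[r] = 0.0429, γ^t·E[r] = 0.028147, running G = 1.100008
t=5: π = [0.2457, 0.2194, 0.1685, 0.3663], E[r] = 0.0416, γ^t·E[r] = 0.024563, running G = 1.124571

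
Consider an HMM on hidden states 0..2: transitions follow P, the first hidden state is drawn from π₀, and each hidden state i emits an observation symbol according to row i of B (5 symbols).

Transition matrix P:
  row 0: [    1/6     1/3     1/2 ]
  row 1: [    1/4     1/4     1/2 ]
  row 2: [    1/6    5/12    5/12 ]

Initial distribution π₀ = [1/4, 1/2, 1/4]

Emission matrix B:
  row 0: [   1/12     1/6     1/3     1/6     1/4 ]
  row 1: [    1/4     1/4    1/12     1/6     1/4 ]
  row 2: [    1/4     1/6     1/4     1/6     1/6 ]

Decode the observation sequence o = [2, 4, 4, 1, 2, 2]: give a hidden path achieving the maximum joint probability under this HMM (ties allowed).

t=0: δ = [8.333e-02, 4.167e-02, 6.250e-02]  (obs o_0=2)
t=1: δ = [3.472e-03, 6.944e-03, 6.944e-03]  ψ = [0, 0, 0]  (obs o_1=4)
t=2: δ = [4.340e-04, 7.234e-04, 5.787e-04]  ψ = [1, 2, 1]  (obs o_2=4)
t=3: δ = [3.014e-05, 6.028e-05, 6.028e-05]  ψ = [1, 2, 1]  (obs o_3=1)
t=4: δ = [5.023e-06, 2.093e-06, 7.535e-06]  ψ = [1, 2, 1]  (obs o_4=2)
t=5: δ = [4.186e-07, 2.616e-07, 7.849e-07]  ψ = [2, 2, 2]  (obs o_5=2)
backtrack: best end state = 2; path = [0, 1, 2, 1, 2, 2]

path = [0, 1, 2, 1, 2, 2]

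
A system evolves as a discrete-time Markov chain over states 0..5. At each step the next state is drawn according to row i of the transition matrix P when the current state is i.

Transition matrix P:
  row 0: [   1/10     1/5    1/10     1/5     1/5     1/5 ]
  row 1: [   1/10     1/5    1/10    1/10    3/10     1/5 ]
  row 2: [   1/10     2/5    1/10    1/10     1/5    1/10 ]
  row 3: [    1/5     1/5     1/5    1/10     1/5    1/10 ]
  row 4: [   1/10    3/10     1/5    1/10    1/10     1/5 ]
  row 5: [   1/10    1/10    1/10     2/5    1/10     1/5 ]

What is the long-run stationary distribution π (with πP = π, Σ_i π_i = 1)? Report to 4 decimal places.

π = [0.1163, 0.2287, 0.1350, 0.1627, 0.1871, 0.1702]

Balance equations π_j = Σ_i π_i·P[i][j]:
  π_0 = 1/10·π_0 + 1/10·π_1 + 1/10·π_2 + 1/5·π_3 + 1/10·π_4 + 1/10·π_5
  π_1 = 1/5·π_0 + 1/5·π_1 + 2/5·π_2 + 1/5·π_3 + 3/10·π_4 + 1/10·π_5
  π_2 = 1/10·π_0 + 1/10·π_1 + 1/10·π_2 + 1/5·π_3 + 1/5·π_4 + 1/10·π_5
  π_3 = 1/5·π_0 + 1/10·π_1 + 1/10·π_2 + 1/10·π_3 + 1/10·π_4 + 2/5·π_5
  π_4 = 1/5·π_0 + 3/10·π_1 + 1/5·π_2 + 1/5·π_3 + 1/10·π_4 + 1/10·π_5
  normalize: π_0 + π_1 + π_2 + π_3 + π_4 + π_5 = 1
Solving the linear system gives exactly π = [14365/123549, 9418/41183, 5559/41183, 20101/123549, 23120/123549, 21032/123549].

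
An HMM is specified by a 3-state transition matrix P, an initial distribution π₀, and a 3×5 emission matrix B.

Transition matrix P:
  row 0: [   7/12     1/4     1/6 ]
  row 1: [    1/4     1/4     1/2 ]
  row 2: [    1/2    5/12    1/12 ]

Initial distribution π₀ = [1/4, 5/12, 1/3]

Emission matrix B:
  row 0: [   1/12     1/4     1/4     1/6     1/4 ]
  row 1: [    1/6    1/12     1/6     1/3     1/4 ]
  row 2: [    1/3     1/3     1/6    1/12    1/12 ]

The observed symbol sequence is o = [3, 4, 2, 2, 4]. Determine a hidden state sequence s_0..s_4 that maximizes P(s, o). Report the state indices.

t=0: δ = [4.167e-02, 1.389e-01, 2.778e-02]  (obs o_0=3)
t=1: δ = [8.681e-03, 8.681e-03, 5.787e-03]  ψ = [1, 1, 1]  (obs o_1=4)
t=2: δ = [1.266e-03, 4.019e-04, 7.234e-04]  ψ = [0, 2, 1]  (obs o_2=2)
t=3: δ = [1.846e-04, 5.275e-05, 3.516e-05]  ψ = [0, 0, 0]  (obs o_3=2)
t=4: δ = [2.692e-05, 1.154e-05, 2.564e-06]  ψ = [0, 0, 0]  (obs o_4=4)
backtrack: best end state = 0; path = [1, 0, 0, 0, 0]

path = [1, 0, 0, 0, 0]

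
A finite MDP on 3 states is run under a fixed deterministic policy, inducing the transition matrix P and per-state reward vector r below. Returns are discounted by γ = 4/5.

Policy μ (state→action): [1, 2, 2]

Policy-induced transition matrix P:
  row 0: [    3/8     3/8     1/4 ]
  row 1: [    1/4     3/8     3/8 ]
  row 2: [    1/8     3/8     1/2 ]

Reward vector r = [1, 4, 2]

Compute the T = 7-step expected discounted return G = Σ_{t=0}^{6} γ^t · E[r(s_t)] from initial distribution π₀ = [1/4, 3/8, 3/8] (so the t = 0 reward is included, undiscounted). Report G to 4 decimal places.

t=0: π = [0.2500, 0.3750, 0.3750], E[r] = 2.5000, γ^t·E[r] = 2.500000, running G = 2.500000
t=1: π = [0.2344, 0.3750, 0.3906], E[r] = 2.5156, γ^t·E[r] = 2.012500, running G = 4.512500
t=2: π = [0.2305, 0.3750, 0.3945], E[r] = 2.5195, γ^t·E[r] = 1.612500, running G = 6.125000
t=3: π = [0.2295, 0.3750, 0.3955], E[r] = 2.5205, γ^t·E[r] = 1.290500, running G = 7.415500
t=4: π = [0.2292, 0.3750, 0.3958], E[r] = 2.5208, γ^t·E[r] = 1.032500, running G = 8.448000
t=5: π = [0.2292, 0.3750, 0.3958], E[r] = 2.5208, γ^t·E[r] = 0.826020, running G = 9.274020
t=6: π = [0.2292, 0.3750, 0.3958], E[r] = 2.5208, γ^t·E[r] = 0.660820, running G = 9.934840

G = 9.9348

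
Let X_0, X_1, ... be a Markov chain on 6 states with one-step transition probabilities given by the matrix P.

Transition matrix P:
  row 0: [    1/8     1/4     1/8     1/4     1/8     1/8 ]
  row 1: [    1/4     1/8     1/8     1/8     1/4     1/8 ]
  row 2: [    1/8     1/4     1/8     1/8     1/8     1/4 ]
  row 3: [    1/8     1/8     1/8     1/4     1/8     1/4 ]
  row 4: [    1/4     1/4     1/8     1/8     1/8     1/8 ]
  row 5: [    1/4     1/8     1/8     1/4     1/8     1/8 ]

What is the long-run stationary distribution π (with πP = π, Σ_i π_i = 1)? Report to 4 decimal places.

Balance equations π_j = Σ_i π_i·P[i][j]:
  π_0 = 1/8·π_0 + 1/4·π_1 + 1/8·π_2 + 1/8·π_3 + 1/4·π_4 + 1/4·π_5
  π_1 = 1/4·π_0 + 1/8·π_1 + 1/4·π_2 + 1/8·π_3 + 1/4·π_4 + 1/8·π_5
  π_2 = 1/8·π_0 + 1/8·π_1 + 1/8·π_2 + 1/8·π_3 + 1/8·π_4 + 1/8·π_5
  π_3 = 1/4·π_0 + 1/8·π_1 + 1/8·π_2 + 1/4·π_3 + 1/8·π_4 + 1/4·π_5
  π_4 = 1/8·π_0 + 1/4·π_1 + 1/8·π_2 + 1/8·π_3 + 1/8·π_4 + 1/8·π_5
  normalize: π_0 + π_1 + π_2 + π_3 + π_4 + π_5 = 1
Solving the linear system gives exactly π = [94/503, 826/4527, 1/8, 777/4024, 5353/36216, 663/4024].

π = [0.1869, 0.1825, 0.1250, 0.1931, 0.1478, 0.1648]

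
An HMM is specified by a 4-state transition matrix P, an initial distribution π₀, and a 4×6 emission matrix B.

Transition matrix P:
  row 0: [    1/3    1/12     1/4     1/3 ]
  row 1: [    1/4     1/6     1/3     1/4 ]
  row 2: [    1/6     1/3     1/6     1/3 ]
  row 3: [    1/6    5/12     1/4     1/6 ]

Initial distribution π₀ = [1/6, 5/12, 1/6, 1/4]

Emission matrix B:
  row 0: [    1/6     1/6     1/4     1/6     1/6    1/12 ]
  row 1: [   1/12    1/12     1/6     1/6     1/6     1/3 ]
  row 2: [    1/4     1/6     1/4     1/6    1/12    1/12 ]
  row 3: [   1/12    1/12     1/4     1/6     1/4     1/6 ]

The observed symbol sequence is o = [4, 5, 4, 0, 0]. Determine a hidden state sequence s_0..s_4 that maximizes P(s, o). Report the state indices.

path = [3, 1, 3, 1, 2]

t=0: δ = [2.778e-02, 6.944e-02, 1.389e-02, 6.250e-02]  (obs o_0=4)
t=1: δ = [1.447e-03, 8.681e-03, 1.929e-03, 2.894e-03]  ψ = [1, 3, 1, 1]  (obs o_1=5)
t=2: δ = [3.617e-04, 2.411e-04, 2.411e-04, 5.425e-04]  ψ = [1, 1, 1, 1]  (obs o_2=4)
t=3: δ = [2.009e-05, 1.884e-05, 3.391e-05, 1.005e-05]  ψ = [0, 3, 3, 0]  (obs o_3=0)
t=4: δ = [1.116e-06, 9.419e-07, 1.570e-06, 9.419e-07]  ψ = [0, 2, 1, 2]  (obs o_4=0)
backtrack: best end state = 2; path = [3, 1, 3, 1, 2]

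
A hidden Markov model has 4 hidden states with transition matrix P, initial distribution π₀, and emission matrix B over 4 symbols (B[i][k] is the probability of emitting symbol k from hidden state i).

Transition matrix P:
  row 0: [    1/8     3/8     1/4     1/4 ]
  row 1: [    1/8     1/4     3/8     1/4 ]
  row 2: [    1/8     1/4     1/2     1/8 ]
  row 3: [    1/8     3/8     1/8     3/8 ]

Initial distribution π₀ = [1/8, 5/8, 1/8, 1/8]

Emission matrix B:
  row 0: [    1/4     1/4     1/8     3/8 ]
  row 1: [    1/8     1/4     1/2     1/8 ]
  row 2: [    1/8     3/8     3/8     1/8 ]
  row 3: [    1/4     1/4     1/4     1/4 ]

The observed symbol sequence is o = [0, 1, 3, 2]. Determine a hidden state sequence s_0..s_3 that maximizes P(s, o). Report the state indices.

path = [1, 2, 2, 2]

t=0: δ = [3.125e-02, 7.812e-02, 1.562e-02, 3.125e-02]  (obs o_0=0)
t=1: δ = [2.441e-03, 4.883e-03, 1.099e-02, 4.883e-03]  ψ = [1, 1, 1, 1]  (obs o_1=1)
t=2: δ = [5.150e-04, 3.433e-04, 6.866e-04, 4.578e-04]  ψ = [2, 2, 2, 3]  (obs o_2=3)
t=3: δ = [1.073e-05, 9.656e-05, 1.287e-04, 4.292e-05]  ψ = [2, 0, 2, 3]  (obs o_3=2)
backtrack: best end state = 2; path = [1, 2, 2, 2]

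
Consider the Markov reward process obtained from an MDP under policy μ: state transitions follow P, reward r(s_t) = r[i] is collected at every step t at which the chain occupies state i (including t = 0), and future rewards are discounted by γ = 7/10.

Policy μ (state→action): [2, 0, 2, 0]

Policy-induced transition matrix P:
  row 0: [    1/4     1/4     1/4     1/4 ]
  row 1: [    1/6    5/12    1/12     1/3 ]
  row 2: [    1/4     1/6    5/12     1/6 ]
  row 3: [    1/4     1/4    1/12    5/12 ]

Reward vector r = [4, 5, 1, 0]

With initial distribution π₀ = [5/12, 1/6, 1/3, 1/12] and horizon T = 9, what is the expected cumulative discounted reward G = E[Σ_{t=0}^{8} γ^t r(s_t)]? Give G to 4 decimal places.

t=0: π = [0.4167, 0.1667, 0.3333, 0.0833], E[r] = 2.8333, γ^t·E[r] = 2.833333, running G = 2.833333
t=1: π = [0.2361, 0.2500, 0.2639, 0.2500], E[r] = 2.4583, γ^t·E[r] = 1.720833, running G = 4.554167
t=2: π = [0.2292, 0.2697, 0.2106, 0.2905], E[r] = 2.4757, γ^t·E[r] = 1.213090, running G = 5.767257
t=3: π = [0.2275, 0.2774, 0.1917, 0.3033], E[r] = 2.4888, γ^t·E[r] = 0.853662, running G = 6.620919
t=4: π = [0.2269, 0.2803, 0.1852, 0.3077], E[r] = 2.4940, γ^t·E[r] = 0.598803, running G = 7.219722
t=5: π = [0.2266, 0.2813, 0.1829, 0.3092], E[r] = 2.4958, γ^t·E[r] = 0.419476, running G = 7.639198
t=6: π = [0.2266, 0.2816, 0.1821, 0.3097], E[r] = 2.4965, γ^t·E[r] = 0.293712, running G = 7.932910
t=7: π = [0.2265, 0.2818, 0.1818, 0.3099], E[r] = 2.4967, γ^t·E[r] = 0.205617, running G = 8.138527
t=8: π = [0.2265, 0.2818, 0.1817, 0.3100], E[r] = 2.4968, γ^t·E[r] = 0.143937, running G = 8.282464

G = 8.2825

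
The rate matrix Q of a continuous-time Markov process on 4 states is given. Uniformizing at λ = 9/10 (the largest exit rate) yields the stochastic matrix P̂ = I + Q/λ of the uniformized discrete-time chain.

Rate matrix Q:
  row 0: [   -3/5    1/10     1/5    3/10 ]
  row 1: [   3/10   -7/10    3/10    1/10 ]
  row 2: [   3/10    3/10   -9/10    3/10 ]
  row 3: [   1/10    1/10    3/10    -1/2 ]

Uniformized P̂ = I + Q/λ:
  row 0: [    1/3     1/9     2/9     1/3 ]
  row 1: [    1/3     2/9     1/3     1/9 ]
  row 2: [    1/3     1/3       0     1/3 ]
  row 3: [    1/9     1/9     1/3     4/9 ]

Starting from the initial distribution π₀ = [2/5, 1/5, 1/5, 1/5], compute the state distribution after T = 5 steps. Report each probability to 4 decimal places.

π = [0.2601, 0.1821, 0.2283, 0.3295]

t=0: π = [0.4000, 0.2000, 0.2000, 0.2000]
t=1: π = [0.2889, 0.1778, 0.2222, 0.3111]
t=2: π = [0.2642, 0.1802, 0.2272, 0.3284]
t=3: π = [0.2604, 0.1816, 0.2283, 0.3298]
t=4: π = [0.2601, 0.1820, 0.2283, 0.3296]
t=5: π = [0.2601, 0.1821, 0.2283, 0.3295]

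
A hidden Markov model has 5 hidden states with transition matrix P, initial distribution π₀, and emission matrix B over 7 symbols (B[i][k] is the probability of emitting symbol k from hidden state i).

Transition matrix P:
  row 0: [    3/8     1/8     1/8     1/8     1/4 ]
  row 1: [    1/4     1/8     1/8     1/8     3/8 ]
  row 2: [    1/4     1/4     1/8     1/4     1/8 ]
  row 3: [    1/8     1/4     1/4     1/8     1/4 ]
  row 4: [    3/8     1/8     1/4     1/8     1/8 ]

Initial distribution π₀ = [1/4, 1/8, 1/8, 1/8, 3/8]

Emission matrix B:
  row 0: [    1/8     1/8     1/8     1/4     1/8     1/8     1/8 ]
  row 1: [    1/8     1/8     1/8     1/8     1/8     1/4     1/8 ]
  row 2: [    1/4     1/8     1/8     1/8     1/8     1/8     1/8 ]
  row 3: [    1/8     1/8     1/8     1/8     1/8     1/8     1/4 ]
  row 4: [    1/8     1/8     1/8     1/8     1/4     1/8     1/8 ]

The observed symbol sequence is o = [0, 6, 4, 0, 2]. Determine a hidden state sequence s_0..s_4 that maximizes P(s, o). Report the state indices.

path = [4, 0, 4, 0, 0]

t=0: δ = [3.125e-02, 1.562e-02, 3.125e-02, 1.562e-02, 4.688e-02]  (obs o_0=0)
t=1: δ = [2.197e-03, 9.766e-04, 1.465e-03, 1.953e-03, 9.766e-04]  ψ = [4, 2, 4, 2, 0]  (obs o_1=6)
t=2: δ = [1.030e-04, 6.104e-05, 6.104e-05, 4.578e-05, 1.373e-04]  ψ = [0, 3, 3, 2, 0]  (obs o_2=4)
t=3: δ = [6.437e-06, 2.146e-06, 8.583e-06, 2.146e-06, 3.219e-06]  ψ = [4, 4, 4, 4, 0]  (obs o_3=0)
t=4: δ = [3.017e-07, 2.682e-07, 1.341e-07, 2.682e-07, 2.012e-07]  ψ = [0, 2, 2, 2, 0]  (obs o_4=2)
backtrack: best end state = 0; path = [4, 0, 4, 0, 0]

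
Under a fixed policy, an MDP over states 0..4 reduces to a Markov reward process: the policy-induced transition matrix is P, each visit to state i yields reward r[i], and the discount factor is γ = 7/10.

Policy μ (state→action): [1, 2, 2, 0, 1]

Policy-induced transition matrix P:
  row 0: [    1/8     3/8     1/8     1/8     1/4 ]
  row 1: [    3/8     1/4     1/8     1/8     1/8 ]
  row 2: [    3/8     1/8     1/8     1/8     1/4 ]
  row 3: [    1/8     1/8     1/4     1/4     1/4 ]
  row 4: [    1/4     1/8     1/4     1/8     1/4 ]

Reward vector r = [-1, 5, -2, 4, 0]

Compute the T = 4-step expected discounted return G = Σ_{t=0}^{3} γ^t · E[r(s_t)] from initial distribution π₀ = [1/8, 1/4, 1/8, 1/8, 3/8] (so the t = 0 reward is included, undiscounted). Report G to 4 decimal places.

G = 2.8542

t=0: π = [0.1250, 0.2500, 0.1250, 0.1250, 0.3750], E[r] = 1.3750, γ^t·E[r] = 1.375000, running G = 1.375000
t=1: π = [0.2656, 0.1875, 0.1875, 0.1406, 0.2188], E[r] = 0.8594, γ^t·E[r] = 0.601563, running G = 1.976563
t=2: π = [0.2461, 0.2148, 0.1699, 0.1426, 0.2266], E[r] = 1.0586, γ^t·E[r] = 0.518711, running G = 2.495273
t=3: π = [0.2495, 0.2134, 0.1711, 0.1428, 0.2231], E[r] = 1.0464, γ^t·E[r] = 0.358911, running G = 2.854184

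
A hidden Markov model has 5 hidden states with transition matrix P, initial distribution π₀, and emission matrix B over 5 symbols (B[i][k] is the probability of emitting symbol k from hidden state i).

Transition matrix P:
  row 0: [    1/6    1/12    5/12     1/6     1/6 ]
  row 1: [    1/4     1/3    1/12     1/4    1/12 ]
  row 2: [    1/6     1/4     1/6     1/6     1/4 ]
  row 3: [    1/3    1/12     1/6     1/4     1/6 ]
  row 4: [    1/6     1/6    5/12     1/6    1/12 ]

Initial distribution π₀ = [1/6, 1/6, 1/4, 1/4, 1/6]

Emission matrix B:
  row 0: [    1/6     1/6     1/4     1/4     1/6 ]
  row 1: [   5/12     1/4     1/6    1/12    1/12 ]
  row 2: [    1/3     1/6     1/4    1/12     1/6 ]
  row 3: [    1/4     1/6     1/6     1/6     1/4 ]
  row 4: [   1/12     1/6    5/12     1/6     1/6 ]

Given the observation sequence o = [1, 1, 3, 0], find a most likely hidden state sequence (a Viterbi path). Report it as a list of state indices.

t=0: δ = [2.778e-02, 4.167e-02, 4.167e-02, 4.167e-02, 2.778e-02]  (obs o_0=1)
t=1: δ = [2.315e-03, 3.472e-03, 1.929e-03, 1.736e-03, 1.736e-03]  ψ = [3, 1, 0, 1, 2]  (obs o_1=1)
t=2: δ = [2.170e-04, 9.645e-05, 8.038e-05, 1.447e-04, 8.038e-05]  ψ = [1, 1, 0, 1, 2]  (obs o_2=3)
t=3: δ = [8.038e-06, 1.340e-05, 3.014e-05, 9.042e-06, 3.014e-06]  ψ = [3, 1, 0, 0, 0]  (obs o_3=0)
backtrack: best end state = 2; path = [1, 1, 0, 2]

path = [1, 1, 0, 2]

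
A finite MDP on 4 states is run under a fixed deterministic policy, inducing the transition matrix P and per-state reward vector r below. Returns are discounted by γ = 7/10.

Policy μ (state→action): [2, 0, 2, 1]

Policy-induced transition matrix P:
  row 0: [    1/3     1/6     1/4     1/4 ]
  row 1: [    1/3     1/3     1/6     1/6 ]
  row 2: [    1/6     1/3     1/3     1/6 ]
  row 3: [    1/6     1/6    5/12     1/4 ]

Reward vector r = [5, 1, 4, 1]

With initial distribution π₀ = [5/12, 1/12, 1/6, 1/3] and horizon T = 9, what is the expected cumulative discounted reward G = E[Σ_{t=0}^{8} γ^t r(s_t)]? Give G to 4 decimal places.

t=0: π = [0.4167, 0.0833, 0.1667, 0.3333], E[r] = 3.1667, γ^t·E[r] = 3.166667, running G = 3.166667
t=1: π = [0.2500, 0.2083, 0.3125, 0.2292], E[r] = 2.9375, γ^t·E[r] = 2.056250, running G = 5.222917
t=2: π = [0.2431, 0.2535, 0.2969, 0.2066], E[r] = 2.8628, γ^t·E[r] = 1.402795, running G = 6.625712
t=3: π = [0.2494, 0.2584, 0.2880, 0.2041], E[r] = 2.8618, γ^t·E[r] = 0.981609, running G = 7.607321
t=4: π = [0.2513, 0.2577, 0.2865, 0.2045], E[r] = 2.8647, γ^t·E[r] = 0.687813, running G = 8.295134
t=5: π = [0.2515, 0.2574, 0.2865, 0.2046], E[r] = 2.8654, γ^t·E[r] = 0.481596, running G = 8.776729
t=6: π = [0.2515, 0.2573, 0.2865, 0.2047], E[r] = 2.8655, γ^t·E[r] = 0.337125, running G = 9.113855
t=7: π = [0.2515, 0.2573, 0.2865, 0.2047], E[r] = 2.8655, γ^t·E[r] = 0.235987, running G = 9.349841
t=8: π = [0.2515, 0.2573, 0.2866, 0.2047], E[r] = 2.8655, γ^t·E[r] = 0.165190, running G = 9.515032

G = 9.5150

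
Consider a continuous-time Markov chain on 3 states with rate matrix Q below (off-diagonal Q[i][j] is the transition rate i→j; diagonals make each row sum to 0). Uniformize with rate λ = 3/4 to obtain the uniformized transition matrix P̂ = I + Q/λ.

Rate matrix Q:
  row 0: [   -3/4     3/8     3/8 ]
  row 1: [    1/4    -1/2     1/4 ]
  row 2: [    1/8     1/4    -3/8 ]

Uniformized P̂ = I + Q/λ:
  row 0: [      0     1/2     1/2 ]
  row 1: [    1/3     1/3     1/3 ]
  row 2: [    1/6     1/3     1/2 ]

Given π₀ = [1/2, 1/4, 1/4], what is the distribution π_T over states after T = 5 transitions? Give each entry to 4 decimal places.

t=0: π = [0.5000, 0.2500, 0.2500]
t=1: π = [0.1250, 0.4167, 0.4583]
t=2: π = [0.2153, 0.3542, 0.4306]
t=3: π = [0.1898, 0.3692, 0.4410]
t=4: π = [0.1966, 0.3650, 0.4385]
t=5: π = [0.1947, 0.3661, 0.4392]

π = [0.1947, 0.3661, 0.4392]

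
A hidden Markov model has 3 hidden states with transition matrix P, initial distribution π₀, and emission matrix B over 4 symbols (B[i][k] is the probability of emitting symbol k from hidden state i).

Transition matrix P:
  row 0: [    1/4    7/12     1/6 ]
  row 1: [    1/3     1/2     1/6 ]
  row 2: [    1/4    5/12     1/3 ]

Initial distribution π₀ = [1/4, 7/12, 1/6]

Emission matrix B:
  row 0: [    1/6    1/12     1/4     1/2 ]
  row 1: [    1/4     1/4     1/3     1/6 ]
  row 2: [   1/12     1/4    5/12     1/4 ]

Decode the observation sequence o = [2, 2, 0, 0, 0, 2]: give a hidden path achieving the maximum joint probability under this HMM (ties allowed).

t=0: δ = [6.250e-02, 1.944e-01, 6.944e-02]  (obs o_0=2)
t=1: δ = [1.620e-02, 3.241e-02, 1.350e-02]  ψ = [1, 1, 1]  (obs o_1=2)
t=2: δ = [1.800e-03, 4.051e-03, 4.501e-04]  ψ = [1, 1, 1]  (obs o_2=0)
t=3: δ = [2.251e-04, 5.064e-04, 5.626e-05]  ψ = [1, 1, 1]  (obs o_3=0)
t=4: δ = [2.813e-05, 6.330e-05, 7.033e-06]  ψ = [1, 1, 1]  (obs o_4=0)
t=5: δ = [5.275e-06, 1.055e-05, 4.396e-06]  ψ = [1, 1, 1]  (obs o_5=2)
backtrack: best end state = 1; path = [1, 1, 1, 1, 1, 1]

path = [1, 1, 1, 1, 1, 1]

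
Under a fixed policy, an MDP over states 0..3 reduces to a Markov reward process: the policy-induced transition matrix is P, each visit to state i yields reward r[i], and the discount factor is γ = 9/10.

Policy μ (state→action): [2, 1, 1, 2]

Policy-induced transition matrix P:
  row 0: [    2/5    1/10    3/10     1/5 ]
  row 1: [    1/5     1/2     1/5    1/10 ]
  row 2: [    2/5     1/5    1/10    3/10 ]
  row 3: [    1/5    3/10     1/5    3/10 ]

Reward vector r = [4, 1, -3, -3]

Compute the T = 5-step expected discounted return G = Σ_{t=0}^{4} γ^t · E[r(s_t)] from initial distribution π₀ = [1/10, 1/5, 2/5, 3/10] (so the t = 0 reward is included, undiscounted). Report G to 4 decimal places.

G = -0.8686

t=0: π = [0.1000, 0.2000, 0.4000, 0.3000], E[r] = -1.5000, γ^t·E[r] = -1.500000, running G = -1.500000
t=1: π = [0.3000, 0.2800, 0.1700, 0.2500], E[r] = 0.2200, γ^t·E[r] = 0.198000, running G = -1.302000
t=2: π = [0.2940, 0.2790, 0.2130, 0.2140], E[r] = 0.1740, γ^t·E[r] = 0.140940, running G = -1.161060
t=3: π = [0.3014, 0.2757, 0.2081, 0.2148], E[r] = 0.2126, γ^t·E[r] = 0.154985, running G = -1.006075
t=4: π = [0.3019, 0.2741, 0.2093, 0.2147], E[r] = 0.2095, γ^t·E[r] = 0.137453, running G = -0.868622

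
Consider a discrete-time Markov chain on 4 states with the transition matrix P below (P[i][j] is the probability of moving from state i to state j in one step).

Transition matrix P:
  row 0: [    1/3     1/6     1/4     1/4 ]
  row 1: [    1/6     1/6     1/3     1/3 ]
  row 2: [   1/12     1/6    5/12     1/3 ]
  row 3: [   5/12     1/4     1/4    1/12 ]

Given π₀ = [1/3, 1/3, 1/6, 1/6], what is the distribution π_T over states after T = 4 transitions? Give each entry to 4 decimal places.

π = [0.2434, 0.1876, 0.3187, 0.2503]

t=0: π = [0.3333, 0.3333, 0.1667, 0.1667]
t=1: π = [0.2500, 0.1806, 0.3056, 0.2639]
t=2: π = [0.2488, 0.1887, 0.3160, 0.2465]
t=3: π = [0.2434, 0.1872, 0.3184, 0.2510]
t=4: π = [0.2434, 0.1876, 0.3187, 0.2503]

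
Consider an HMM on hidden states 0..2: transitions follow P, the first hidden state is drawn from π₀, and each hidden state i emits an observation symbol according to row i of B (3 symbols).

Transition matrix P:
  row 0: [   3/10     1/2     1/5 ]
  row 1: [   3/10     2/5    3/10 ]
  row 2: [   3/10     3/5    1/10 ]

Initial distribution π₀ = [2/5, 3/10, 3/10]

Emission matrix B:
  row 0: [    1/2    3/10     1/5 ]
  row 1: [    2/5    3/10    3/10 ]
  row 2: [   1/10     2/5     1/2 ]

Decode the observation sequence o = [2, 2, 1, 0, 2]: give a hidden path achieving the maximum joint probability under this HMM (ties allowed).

path = [2, 1, 2, 1, 2]

t=0: δ = [8.000e-02, 9.000e-02, 1.500e-01]  (obs o_0=2)
t=1: δ = [9.000e-03, 2.700e-02, 1.350e-02]  ψ = [2, 2, 1]  (obs o_1=2)
t=2: δ = [2.430e-03, 3.240e-03, 3.240e-03]  ψ = [1, 1, 1]  (obs o_2=1)
t=3: δ = [4.860e-04, 7.776e-04, 9.720e-05]  ψ = [1, 2, 1]  (obs o_3=0)
t=4: δ = [4.666e-05, 9.331e-05, 1.166e-04]  ψ = [1, 1, 1]  (obs o_4=2)
backtrack: best end state = 2; path = [2, 1, 2, 1, 2]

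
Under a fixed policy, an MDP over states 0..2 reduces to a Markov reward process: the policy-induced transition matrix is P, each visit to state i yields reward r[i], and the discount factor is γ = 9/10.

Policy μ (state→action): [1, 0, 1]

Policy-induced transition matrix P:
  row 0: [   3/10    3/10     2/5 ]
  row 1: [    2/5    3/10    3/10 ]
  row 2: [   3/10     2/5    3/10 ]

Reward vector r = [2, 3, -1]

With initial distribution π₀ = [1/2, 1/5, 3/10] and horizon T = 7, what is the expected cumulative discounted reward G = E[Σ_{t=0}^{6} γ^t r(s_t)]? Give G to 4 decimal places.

t=0: π = [0.5000, 0.2000, 0.3000], E[r] = 1.3000, γ^t·E[r] = 1.300000, running G = 1.300000
t=1: π = [0.3200, 0.3300, 0.3500], E[r] = 1.2800, γ^t·E[r] = 1.152000, running G = 2.452000
t=2: π = [0.3330, 0.3350, 0.3320], E[r] = 1.3390, γ^t·E[r] = 1.084590, running G = 3.536590
t=3: π = [0.3335, 0.3332, 0.3333], E[r] = 1.3333, γ^t·E[r] = 0.971976, running G = 4.508566
t=4: π = [0.3333, 0.3333, 0.3334], E[r] = 1.3333, γ^t·E[r] = 0.874765, running G = 5.383331
t=5: π = [0.3333, 0.3333, 0.3333], E[r] = 1.3333, γ^t·E[r] = 0.787323, running G = 6.170654
t=6: π = [0.3333, 0.3333, 0.3333], E[r] = 1.3333, γ^t·E[r] = 0.708588, running G = 6.879242

G = 6.8792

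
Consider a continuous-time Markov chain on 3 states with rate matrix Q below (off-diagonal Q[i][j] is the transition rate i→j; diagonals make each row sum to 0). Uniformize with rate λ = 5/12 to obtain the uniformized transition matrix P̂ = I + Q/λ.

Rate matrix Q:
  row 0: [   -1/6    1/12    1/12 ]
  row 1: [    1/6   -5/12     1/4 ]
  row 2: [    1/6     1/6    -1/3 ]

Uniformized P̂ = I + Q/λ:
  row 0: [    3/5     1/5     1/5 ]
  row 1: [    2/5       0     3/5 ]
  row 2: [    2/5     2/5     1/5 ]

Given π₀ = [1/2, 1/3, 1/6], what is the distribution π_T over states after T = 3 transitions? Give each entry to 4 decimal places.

t=0: π = [0.5000, 0.3333, 0.1667]
t=1: π = [0.5000, 0.1667, 0.3333]
t=2: π = [0.5000, 0.2333, 0.2667]
t=3: π = [0.5000, 0.2067, 0.2933]

π = [0.5000, 0.2067, 0.2933]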